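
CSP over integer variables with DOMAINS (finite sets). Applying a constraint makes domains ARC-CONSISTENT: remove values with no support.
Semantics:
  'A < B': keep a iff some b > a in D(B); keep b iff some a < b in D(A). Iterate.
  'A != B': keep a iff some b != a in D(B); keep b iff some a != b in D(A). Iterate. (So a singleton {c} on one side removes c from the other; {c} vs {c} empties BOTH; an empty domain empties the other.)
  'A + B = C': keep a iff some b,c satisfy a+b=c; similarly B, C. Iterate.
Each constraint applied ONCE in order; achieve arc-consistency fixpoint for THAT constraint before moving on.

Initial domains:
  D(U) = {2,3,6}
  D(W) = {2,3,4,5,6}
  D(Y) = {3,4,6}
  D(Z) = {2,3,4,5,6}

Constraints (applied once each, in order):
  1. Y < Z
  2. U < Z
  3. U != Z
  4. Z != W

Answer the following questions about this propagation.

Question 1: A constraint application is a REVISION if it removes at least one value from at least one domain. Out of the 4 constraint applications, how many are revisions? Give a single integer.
Constraint 1 (Y < Z) on D(Y)={3,4,6} D(Z)={2,3,4,5,6}: Y {3,4,6}->{3,4}; Z {2,3,4,5,6}->{4,5,6} => REVISION
Constraint 2 (U < Z) on D(U)={2,3,6} D(Z)={4,5,6}: U {2,3,6}->{2,3} => REVISION
Constraint 3 (U != Z) on D(U)={2,3} D(Z)={4,5,6}: no change => not a revision
Constraint 4 (Z != W) on D(Z)={4,5,6} D(W)={2,3,4,5,6}: no change => not a revision
Total revisions = 2

Answer: 2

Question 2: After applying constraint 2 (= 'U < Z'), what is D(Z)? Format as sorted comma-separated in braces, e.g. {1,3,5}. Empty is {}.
Constraint 1 (Y < Z) on D(Y)={3,4,6} D(Z)={2,3,4,5,6}: Y {3,4,6}->{3,4}; Z {2,3,4,5,6}->{4,5,6}
Constraint 2 (U < Z) on D(U)={2,3,6} D(Z)={4,5,6}: U {2,3,6}->{2,3}
So after constraint 2: D(Z) = {4,5,6}

Answer: {4,5,6}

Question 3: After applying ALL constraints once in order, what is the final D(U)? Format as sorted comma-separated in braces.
Constraint 1 (Y < Z) on D(Y)={3,4,6} D(Z)={2,3,4,5,6}: Y {3,4,6}->{3,4}; Z {2,3,4,5,6}->{4,5,6}
Constraint 2 (U < Z) on D(U)={2,3,6} D(Z)={4,5,6}: U {2,3,6}->{2,3}
Constraint 3 (U != Z) on D(U)={2,3} D(Z)={4,5,6}: no change
Constraint 4 (Z != W) on D(Z)={4,5,6} D(W)={2,3,4,5,6}: no change
So after all 4 constraints: D(U) = {2,3}

Answer: {2,3}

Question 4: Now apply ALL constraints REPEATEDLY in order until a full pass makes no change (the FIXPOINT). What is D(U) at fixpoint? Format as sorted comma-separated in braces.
pass 0 (initial): D(U)={2,3,6}
pass 1: U {2,3,6}->{2,3}; Y {3,4,6}->{3,4}; Z {2,3,4,5,6}->{4,5,6}
pass 2: no change
Fixpoint after 2 passes: D(U) = {2,3}

Answer: {2,3}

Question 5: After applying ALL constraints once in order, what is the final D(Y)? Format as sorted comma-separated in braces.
Constraint 1 (Y < Z) on D(Y)={3,4,6} D(Z)={2,3,4,5,6}: Y {3,4,6}->{3,4}; Z {2,3,4,5,6}->{4,5,6}
Constraint 2 (U < Z) on D(U)={2,3,6} D(Z)={4,5,6}: U {2,3,6}->{2,3}
Constraint 3 (U != Z) on D(U)={2,3} D(Z)={4,5,6}: no change
Constraint 4 (Z != W) on D(Z)={4,5,6} D(W)={2,3,4,5,6}: no change
So after all 4 constraints: D(Y) = {3,4}

Answer: {3,4}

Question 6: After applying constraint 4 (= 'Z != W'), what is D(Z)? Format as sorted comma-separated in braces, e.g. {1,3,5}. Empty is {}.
Answer: {4,5,6}

Derivation:
Constraint 1 (Y < Z) on D(Y)={3,4,6} D(Z)={2,3,4,5,6}: Y {3,4,6}->{3,4}; Z {2,3,4,5,6}->{4,5,6}
Constraint 2 (U < Z) on D(U)={2,3,6} D(Z)={4,5,6}: U {2,3,6}->{2,3}
Constraint 3 (U != Z) on D(U)={2,3} D(Z)={4,5,6}: no change
Constraint 4 (Z != W) on D(Z)={4,5,6} D(W)={2,3,4,5,6}: no change
So after constraint 4: D(Z) = {4,5,6}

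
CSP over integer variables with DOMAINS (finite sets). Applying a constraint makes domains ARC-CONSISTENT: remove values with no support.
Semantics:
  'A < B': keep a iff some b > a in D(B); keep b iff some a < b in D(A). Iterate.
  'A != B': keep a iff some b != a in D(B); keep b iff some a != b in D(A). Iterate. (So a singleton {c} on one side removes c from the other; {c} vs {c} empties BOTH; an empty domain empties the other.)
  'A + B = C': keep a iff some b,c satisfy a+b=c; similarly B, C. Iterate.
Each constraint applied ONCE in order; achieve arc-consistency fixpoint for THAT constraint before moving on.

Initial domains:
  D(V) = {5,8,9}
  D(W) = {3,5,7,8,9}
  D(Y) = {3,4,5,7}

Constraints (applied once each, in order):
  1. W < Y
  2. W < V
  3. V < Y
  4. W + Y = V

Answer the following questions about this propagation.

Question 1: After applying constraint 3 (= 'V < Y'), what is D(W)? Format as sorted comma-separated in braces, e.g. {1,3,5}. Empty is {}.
Answer: {3,5}

Derivation:
Constraint 1 (W < Y) on D(W)={3,5,7,8,9} D(Y)={3,4,5,7}: W {3,5,7,8,9}->{3,5}; Y {3,4,5,7}->{4,5,7}
Constraint 2 (W < V) on D(W)={3,5} D(V)={5,8,9}: no change
Constraint 3 (V < Y) on D(V)={5,8,9} D(Y)={4,5,7}: V {5,8,9}->{5}; Y {4,5,7}->{7}
So after constraint 3: D(W) = {3,5}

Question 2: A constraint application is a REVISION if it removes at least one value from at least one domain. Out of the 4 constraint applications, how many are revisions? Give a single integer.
Answer: 3

Derivation:
Constraint 1 (W < Y) on D(W)={3,5,7,8,9} D(Y)={3,4,5,7}: W {3,5,7,8,9}->{3,5}; Y {3,4,5,7}->{4,5,7} => REVISION
Constraint 2 (W < V) on D(W)={3,5} D(V)={5,8,9}: no change => not a revision
Constraint 3 (V < Y) on D(V)={5,8,9} D(Y)={4,5,7}: V {5,8,9}->{5}; Y {4,5,7}->{7} => REVISION
Constraint 4 (W + Y = V) on D(W)={3,5} D(Y)={7} D(V)={5}: W {3,5}->{}; Y {7}->{}; V {5}->{} => REVISION
Total revisions = 3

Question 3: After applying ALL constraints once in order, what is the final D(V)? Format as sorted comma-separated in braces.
Answer: {}

Derivation:
Constraint 1 (W < Y) on D(W)={3,5,7,8,9} D(Y)={3,4,5,7}: W {3,5,7,8,9}->{3,5}; Y {3,4,5,7}->{4,5,7}
Constraint 2 (W < V) on D(W)={3,5} D(V)={5,8,9}: no change
Constraint 3 (V < Y) on D(V)={5,8,9} D(Y)={4,5,7}: V {5,8,9}->{5}; Y {4,5,7}->{7}
Constraint 4 (W + Y = V) on D(W)={3,5} D(Y)={7} D(V)={5}: W {3,5}->{}; Y {7}->{}; V {5}->{}
So after all 4 constraints: D(V) = {}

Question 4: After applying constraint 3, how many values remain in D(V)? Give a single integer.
Answer: 1

Derivation:
Constraint 1 (W < Y) on D(W)={3,5,7,8,9} D(Y)={3,4,5,7}: W {3,5,7,8,9}->{3,5}; Y {3,4,5,7}->{4,5,7}
Constraint 2 (W < V) on D(W)={3,5} D(V)={5,8,9}: no change
Constraint 3 (V < Y) on D(V)={5,8,9} D(Y)={4,5,7}: V {5,8,9}->{5}; Y {4,5,7}->{7}
So after constraint 3: D(V)={5}, size = 1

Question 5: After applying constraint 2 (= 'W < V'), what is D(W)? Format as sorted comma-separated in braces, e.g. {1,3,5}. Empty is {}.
Answer: {3,5}

Derivation:
Constraint 1 (W < Y) on D(W)={3,5,7,8,9} D(Y)={3,4,5,7}: W {3,5,7,8,9}->{3,5}; Y {3,4,5,7}->{4,5,7}
Constraint 2 (W < V) on D(W)={3,5} D(V)={5,8,9}: no change
So after constraint 2: D(W) = {3,5}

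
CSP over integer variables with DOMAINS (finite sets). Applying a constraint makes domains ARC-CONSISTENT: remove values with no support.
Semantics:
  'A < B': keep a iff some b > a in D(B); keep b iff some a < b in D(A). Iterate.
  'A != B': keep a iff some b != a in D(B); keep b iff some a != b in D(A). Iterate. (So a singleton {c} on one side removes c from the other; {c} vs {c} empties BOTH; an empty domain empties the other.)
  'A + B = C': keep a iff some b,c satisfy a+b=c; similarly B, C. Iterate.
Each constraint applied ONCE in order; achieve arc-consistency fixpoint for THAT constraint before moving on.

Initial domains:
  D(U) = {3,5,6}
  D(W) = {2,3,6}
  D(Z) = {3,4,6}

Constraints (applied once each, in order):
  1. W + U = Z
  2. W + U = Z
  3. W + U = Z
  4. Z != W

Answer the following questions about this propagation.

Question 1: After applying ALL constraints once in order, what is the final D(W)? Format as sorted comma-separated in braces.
Answer: {3}

Derivation:
Constraint 1 (W + U = Z) on D(W)={2,3,6} D(U)={3,5,6} D(Z)={3,4,6}: W {2,3,6}->{3}; U {3,5,6}->{3}; Z {3,4,6}->{6}
Constraint 2 (W + U = Z) on D(W)={3} D(U)={3} D(Z)={6}: no change
Constraint 3 (W + U = Z) on D(W)={3} D(U)={3} D(Z)={6}: no change
Constraint 4 (Z != W) on D(Z)={6} D(W)={3}: no change
So after all 4 constraints: D(W) = {3}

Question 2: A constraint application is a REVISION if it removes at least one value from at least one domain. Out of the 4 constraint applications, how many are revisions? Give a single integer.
Answer: 1

Derivation:
Constraint 1 (W + U = Z) on D(W)={2,3,6} D(U)={3,5,6} D(Z)={3,4,6}: W {2,3,6}->{3}; U {3,5,6}->{3}; Z {3,4,6}->{6} => REVISION
Constraint 2 (W + U = Z) on D(W)={3} D(U)={3} D(Z)={6}: no change => not a revision
Constraint 3 (W + U = Z) on D(W)={3} D(U)={3} D(Z)={6}: no change => not a revision
Constraint 4 (Z != W) on D(Z)={6} D(W)={3}: no change => not a revision
Total revisions = 1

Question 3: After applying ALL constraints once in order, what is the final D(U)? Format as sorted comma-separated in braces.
Answer: {3}

Derivation:
Constraint 1 (W + U = Z) on D(W)={2,3,6} D(U)={3,5,6} D(Z)={3,4,6}: W {2,3,6}->{3}; U {3,5,6}->{3}; Z {3,4,6}->{6}
Constraint 2 (W + U = Z) on D(W)={3} D(U)={3} D(Z)={6}: no change
Constraint 3 (W + U = Z) on D(W)={3} D(U)={3} D(Z)={6}: no change
Constraint 4 (Z != W) on D(Z)={6} D(W)={3}: no change
So after all 4 constraints: D(U) = {3}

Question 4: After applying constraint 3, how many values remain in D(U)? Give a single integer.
Answer: 1

Derivation:
Constraint 1 (W + U = Z) on D(W)={2,3,6} D(U)={3,5,6} D(Z)={3,4,6}: W {2,3,6}->{3}; U {3,5,6}->{3}; Z {3,4,6}->{6}
Constraint 2 (W + U = Z) on D(W)={3} D(U)={3} D(Z)={6}: no change
Constraint 3 (W + U = Z) on D(W)={3} D(U)={3} D(Z)={6}: no change
So after constraint 3: D(U)={3}, size = 1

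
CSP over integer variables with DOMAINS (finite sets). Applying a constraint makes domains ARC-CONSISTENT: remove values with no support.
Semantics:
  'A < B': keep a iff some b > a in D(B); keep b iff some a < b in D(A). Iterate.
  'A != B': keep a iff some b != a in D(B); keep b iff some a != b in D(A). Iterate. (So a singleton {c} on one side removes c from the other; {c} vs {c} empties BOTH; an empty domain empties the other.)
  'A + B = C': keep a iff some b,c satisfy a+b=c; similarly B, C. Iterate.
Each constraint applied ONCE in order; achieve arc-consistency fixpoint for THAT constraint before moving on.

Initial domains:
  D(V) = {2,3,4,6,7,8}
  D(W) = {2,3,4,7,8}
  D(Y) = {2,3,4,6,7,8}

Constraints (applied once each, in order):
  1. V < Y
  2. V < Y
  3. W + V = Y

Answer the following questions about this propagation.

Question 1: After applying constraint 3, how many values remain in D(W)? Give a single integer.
Constraint 1 (V < Y) on D(V)={2,3,4,6,7,8} D(Y)={2,3,4,6,7,8}: V {2,3,4,6,7,8}->{2,3,4,6,7}; Y {2,3,4,6,7,8}->{3,4,6,7,8}
Constraint 2 (V < Y) on D(V)={2,3,4,6,7} D(Y)={3,4,6,7,8}: no change
Constraint 3 (W + V = Y) on D(W)={2,3,4,7,8} D(V)={2,3,4,6,7} D(Y)={3,4,6,7,8}: W {2,3,4,7,8}->{2,3,4}; V {2,3,4,6,7}->{2,3,4,6}; Y {3,4,6,7,8}->{4,6,7,8}
So after constraint 3: D(W)={2,3,4}, size = 3

Answer: 3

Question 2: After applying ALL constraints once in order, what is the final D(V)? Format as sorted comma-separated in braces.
Answer: {2,3,4,6}

Derivation:
Constraint 1 (V < Y) on D(V)={2,3,4,6,7,8} D(Y)={2,3,4,6,7,8}: V {2,3,4,6,7,8}->{2,3,4,6,7}; Y {2,3,4,6,7,8}->{3,4,6,7,8}
Constraint 2 (V < Y) on D(V)={2,3,4,6,7} D(Y)={3,4,6,7,8}: no change
Constraint 3 (W + V = Y) on D(W)={2,3,4,7,8} D(V)={2,3,4,6,7} D(Y)={3,4,6,7,8}: W {2,3,4,7,8}->{2,3,4}; V {2,3,4,6,7}->{2,3,4,6}; Y {3,4,6,7,8}->{4,6,7,8}
So after all 3 constraints: D(V) = {2,3,4,6}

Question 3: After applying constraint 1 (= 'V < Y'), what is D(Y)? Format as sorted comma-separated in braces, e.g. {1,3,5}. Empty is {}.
Answer: {3,4,6,7,8}

Derivation:
Constraint 1 (V < Y) on D(V)={2,3,4,6,7,8} D(Y)={2,3,4,6,7,8}: V {2,3,4,6,7,8}->{2,3,4,6,7}; Y {2,3,4,6,7,8}->{3,4,6,7,8}
So after constraint 1: D(Y) = {3,4,6,7,8}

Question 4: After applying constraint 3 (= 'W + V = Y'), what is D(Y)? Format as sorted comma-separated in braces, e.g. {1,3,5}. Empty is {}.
Constraint 1 (V < Y) on D(V)={2,3,4,6,7,8} D(Y)={2,3,4,6,7,8}: V {2,3,4,6,7,8}->{2,3,4,6,7}; Y {2,3,4,6,7,8}->{3,4,6,7,8}
Constraint 2 (V < Y) on D(V)={2,3,4,6,7} D(Y)={3,4,6,7,8}: no change
Constraint 3 (W + V = Y) on D(W)={2,3,4,7,8} D(V)={2,3,4,6,7} D(Y)={3,4,6,7,8}: W {2,3,4,7,8}->{2,3,4}; V {2,3,4,6,7}->{2,3,4,6}; Y {3,4,6,7,8}->{4,6,7,8}
So after constraint 3: D(Y) = {4,6,7,8}

Answer: {4,6,7,8}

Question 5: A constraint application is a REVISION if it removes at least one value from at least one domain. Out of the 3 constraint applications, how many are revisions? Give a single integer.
Answer: 2

Derivation:
Constraint 1 (V < Y) on D(V)={2,3,4,6,7,8} D(Y)={2,3,4,6,7,8}: V {2,3,4,6,7,8}->{2,3,4,6,7}; Y {2,3,4,6,7,8}->{3,4,6,7,8} => REVISION
Constraint 2 (V < Y) on D(V)={2,3,4,6,7} D(Y)={3,4,6,7,8}: no change => not a revision
Constraint 3 (W + V = Y) on D(W)={2,3,4,7,8} D(V)={2,3,4,6,7} D(Y)={3,4,6,7,8}: W {2,3,4,7,8}->{2,3,4}; V {2,3,4,6,7}->{2,3,4,6}; Y {3,4,6,7,8}->{4,6,7,8} => REVISION
Total revisions = 2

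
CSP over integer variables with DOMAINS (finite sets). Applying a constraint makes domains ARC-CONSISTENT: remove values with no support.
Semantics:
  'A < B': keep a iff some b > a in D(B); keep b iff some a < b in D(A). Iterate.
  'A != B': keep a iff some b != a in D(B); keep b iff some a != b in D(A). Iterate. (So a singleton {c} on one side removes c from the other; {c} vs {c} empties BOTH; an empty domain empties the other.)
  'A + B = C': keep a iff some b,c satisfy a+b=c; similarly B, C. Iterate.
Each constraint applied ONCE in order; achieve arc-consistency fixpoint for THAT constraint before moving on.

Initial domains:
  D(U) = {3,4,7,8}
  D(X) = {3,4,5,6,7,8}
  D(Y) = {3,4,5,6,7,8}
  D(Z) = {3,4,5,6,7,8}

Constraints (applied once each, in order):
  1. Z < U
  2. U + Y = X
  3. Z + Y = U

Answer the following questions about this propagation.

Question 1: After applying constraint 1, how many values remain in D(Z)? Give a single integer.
Constraint 1 (Z < U) on D(Z)={3,4,5,6,7,8} D(U)={3,4,7,8}: Z {3,4,5,6,7,8}->{3,4,5,6,7}; U {3,4,7,8}->{4,7,8}
So after constraint 1: D(Z)={3,4,5,6,7}, size = 5

Answer: 5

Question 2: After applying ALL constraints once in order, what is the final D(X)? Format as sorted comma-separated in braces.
Answer: {7,8}

Derivation:
Constraint 1 (Z < U) on D(Z)={3,4,5,6,7,8} D(U)={3,4,7,8}: Z {3,4,5,6,7,8}->{3,4,5,6,7}; U {3,4,7,8}->{4,7,8}
Constraint 2 (U + Y = X) on D(U)={4,7,8} D(Y)={3,4,5,6,7,8} D(X)={3,4,5,6,7,8}: U {4,7,8}->{4}; Y {3,4,5,6,7,8}->{3,4}; X {3,4,5,6,7,8}->{7,8}
Constraint 3 (Z + Y = U) on D(Z)={3,4,5,6,7} D(Y)={3,4} D(U)={4}: Z {3,4,5,6,7}->{}; Y {3,4}->{}; U {4}->{}
So after all 3 constraints: D(X) = {7,8}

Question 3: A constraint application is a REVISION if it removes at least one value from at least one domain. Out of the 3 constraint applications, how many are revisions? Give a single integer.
Constraint 1 (Z < U) on D(Z)={3,4,5,6,7,8} D(U)={3,4,7,8}: Z {3,4,5,6,7,8}->{3,4,5,6,7}; U {3,4,7,8}->{4,7,8} => REVISION
Constraint 2 (U + Y = X) on D(U)={4,7,8} D(Y)={3,4,5,6,7,8} D(X)={3,4,5,6,7,8}: U {4,7,8}->{4}; Y {3,4,5,6,7,8}->{3,4}; X {3,4,5,6,7,8}->{7,8} => REVISION
Constraint 3 (Z + Y = U) on D(Z)={3,4,5,6,7} D(Y)={3,4} D(U)={4}: Z {3,4,5,6,7}->{}; Y {3,4}->{}; U {4}->{} => REVISION
Total revisions = 3

Answer: 3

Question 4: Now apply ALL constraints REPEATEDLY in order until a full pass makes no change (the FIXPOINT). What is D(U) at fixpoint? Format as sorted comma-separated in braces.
Answer: {}

Derivation:
pass 0 (initial): D(U)={3,4,7,8}
pass 1: U {3,4,7,8}->{}; X {3,4,5,6,7,8}->{7,8}; Y {3,4,5,6,7,8}->{}; Z {3,4,5,6,7,8}->{}
pass 2: X {7,8}->{}
pass 3: no change
Fixpoint after 3 passes: D(U) = {}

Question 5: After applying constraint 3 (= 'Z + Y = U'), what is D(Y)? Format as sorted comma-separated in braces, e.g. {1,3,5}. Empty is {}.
Constraint 1 (Z < U) on D(Z)={3,4,5,6,7,8} D(U)={3,4,7,8}: Z {3,4,5,6,7,8}->{3,4,5,6,7}; U {3,4,7,8}->{4,7,8}
Constraint 2 (U + Y = X) on D(U)={4,7,8} D(Y)={3,4,5,6,7,8} D(X)={3,4,5,6,7,8}: U {4,7,8}->{4}; Y {3,4,5,6,7,8}->{3,4}; X {3,4,5,6,7,8}->{7,8}
Constraint 3 (Z + Y = U) on D(Z)={3,4,5,6,7} D(Y)={3,4} D(U)={4}: Z {3,4,5,6,7}->{}; Y {3,4}->{}; U {4}->{}
So after constraint 3: D(Y) = {}

Answer: {}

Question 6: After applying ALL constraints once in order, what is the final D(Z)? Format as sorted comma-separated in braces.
Answer: {}

Derivation:
Constraint 1 (Z < U) on D(Z)={3,4,5,6,7,8} D(U)={3,4,7,8}: Z {3,4,5,6,7,8}->{3,4,5,6,7}; U {3,4,7,8}->{4,7,8}
Constraint 2 (U + Y = X) on D(U)={4,7,8} D(Y)={3,4,5,6,7,8} D(X)={3,4,5,6,7,8}: U {4,7,8}->{4}; Y {3,4,5,6,7,8}->{3,4}; X {3,4,5,6,7,8}->{7,8}
Constraint 3 (Z + Y = U) on D(Z)={3,4,5,6,7} D(Y)={3,4} D(U)={4}: Z {3,4,5,6,7}->{}; Y {3,4}->{}; U {4}->{}
So after all 3 constraints: D(Z) = {}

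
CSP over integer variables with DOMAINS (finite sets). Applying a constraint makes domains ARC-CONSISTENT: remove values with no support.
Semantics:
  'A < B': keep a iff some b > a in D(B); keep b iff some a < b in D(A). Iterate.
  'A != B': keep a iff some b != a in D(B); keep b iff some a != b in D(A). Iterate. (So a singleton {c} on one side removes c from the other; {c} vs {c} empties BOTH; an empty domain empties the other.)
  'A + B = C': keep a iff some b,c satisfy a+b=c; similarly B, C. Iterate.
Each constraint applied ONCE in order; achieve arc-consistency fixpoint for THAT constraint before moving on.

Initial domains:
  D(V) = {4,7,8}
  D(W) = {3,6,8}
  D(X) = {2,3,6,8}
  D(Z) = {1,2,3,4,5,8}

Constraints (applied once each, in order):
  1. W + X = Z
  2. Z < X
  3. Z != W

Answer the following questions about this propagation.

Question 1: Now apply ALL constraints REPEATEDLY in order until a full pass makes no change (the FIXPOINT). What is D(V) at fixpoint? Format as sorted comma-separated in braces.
pass 0 (initial): D(V)={4,7,8}
pass 1: W {3,6,8}->{}; X {2,3,6,8}->{}; Z {1,2,3,4,5,8}->{}
pass 2: no change
Fixpoint after 2 passes: D(V) = {4,7,8}

Answer: {4,7,8}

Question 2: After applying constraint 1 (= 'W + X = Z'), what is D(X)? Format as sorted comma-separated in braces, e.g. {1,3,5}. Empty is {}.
Constraint 1 (W + X = Z) on D(W)={3,6,8} D(X)={2,3,6,8} D(Z)={1,2,3,4,5,8}: W {3,6,8}->{3,6}; X {2,3,6,8}->{2}; Z {1,2,3,4,5,8}->{5,8}
So after constraint 1: D(X) = {2}

Answer: {2}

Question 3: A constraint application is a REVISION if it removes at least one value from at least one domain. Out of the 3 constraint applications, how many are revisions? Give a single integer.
Constraint 1 (W + X = Z) on D(W)={3,6,8} D(X)={2,3,6,8} D(Z)={1,2,3,4,5,8}: W {3,6,8}->{3,6}; X {2,3,6,8}->{2}; Z {1,2,3,4,5,8}->{5,8} => REVISION
Constraint 2 (Z < X) on D(Z)={5,8} D(X)={2}: Z {5,8}->{}; X {2}->{} => REVISION
Constraint 3 (Z != W) on D(Z)={} D(W)={3,6}: W {3,6}->{} => REVISION
Total revisions = 3

Answer: 3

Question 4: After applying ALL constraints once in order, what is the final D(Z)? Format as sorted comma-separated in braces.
Answer: {}

Derivation:
Constraint 1 (W + X = Z) on D(W)={3,6,8} D(X)={2,3,6,8} D(Z)={1,2,3,4,5,8}: W {3,6,8}->{3,6}; X {2,3,6,8}->{2}; Z {1,2,3,4,5,8}->{5,8}
Constraint 2 (Z < X) on D(Z)={5,8} D(X)={2}: Z {5,8}->{}; X {2}->{}
Constraint 3 (Z != W) on D(Z)={} D(W)={3,6}: W {3,6}->{}
So after all 3 constraints: D(Z) = {}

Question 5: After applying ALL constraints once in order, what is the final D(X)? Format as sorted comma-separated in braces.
Answer: {}

Derivation:
Constraint 1 (W + X = Z) on D(W)={3,6,8} D(X)={2,3,6,8} D(Z)={1,2,3,4,5,8}: W {3,6,8}->{3,6}; X {2,3,6,8}->{2}; Z {1,2,3,4,5,8}->{5,8}
Constraint 2 (Z < X) on D(Z)={5,8} D(X)={2}: Z {5,8}->{}; X {2}->{}
Constraint 3 (Z != W) on D(Z)={} D(W)={3,6}: W {3,6}->{}
So after all 3 constraints: D(X) = {}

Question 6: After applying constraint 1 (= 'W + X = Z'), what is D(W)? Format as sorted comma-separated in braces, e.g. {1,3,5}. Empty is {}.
Answer: {3,6}

Derivation:
Constraint 1 (W + X = Z) on D(W)={3,6,8} D(X)={2,3,6,8} D(Z)={1,2,3,4,5,8}: W {3,6,8}->{3,6}; X {2,3,6,8}->{2}; Z {1,2,3,4,5,8}->{5,8}
So after constraint 1: D(W) = {3,6}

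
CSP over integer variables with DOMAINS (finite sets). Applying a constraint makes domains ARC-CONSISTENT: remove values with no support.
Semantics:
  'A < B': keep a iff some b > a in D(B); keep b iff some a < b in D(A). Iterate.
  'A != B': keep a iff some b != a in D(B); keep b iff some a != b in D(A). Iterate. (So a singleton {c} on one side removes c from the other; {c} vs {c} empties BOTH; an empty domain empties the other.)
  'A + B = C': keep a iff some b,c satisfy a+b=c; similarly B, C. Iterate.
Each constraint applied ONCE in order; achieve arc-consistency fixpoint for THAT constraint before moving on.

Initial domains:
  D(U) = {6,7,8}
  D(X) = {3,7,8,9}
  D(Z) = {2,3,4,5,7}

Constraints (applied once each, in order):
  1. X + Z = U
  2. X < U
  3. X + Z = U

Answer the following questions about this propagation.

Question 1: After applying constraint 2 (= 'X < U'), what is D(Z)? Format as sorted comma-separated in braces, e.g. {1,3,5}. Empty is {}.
Answer: {3,4,5}

Derivation:
Constraint 1 (X + Z = U) on D(X)={3,7,8,9} D(Z)={2,3,4,5,7} D(U)={6,7,8}: X {3,7,8,9}->{3}; Z {2,3,4,5,7}->{3,4,5}
Constraint 2 (X < U) on D(X)={3} D(U)={6,7,8}: no change
So after constraint 2: D(Z) = {3,4,5}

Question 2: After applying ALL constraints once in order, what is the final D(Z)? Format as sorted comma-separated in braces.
Answer: {3,4,5}

Derivation:
Constraint 1 (X + Z = U) on D(X)={3,7,8,9} D(Z)={2,3,4,5,7} D(U)={6,7,8}: X {3,7,8,9}->{3}; Z {2,3,4,5,7}->{3,4,5}
Constraint 2 (X < U) on D(X)={3} D(U)={6,7,8}: no change
Constraint 3 (X + Z = U) on D(X)={3} D(Z)={3,4,5} D(U)={6,7,8}: no change
So after all 3 constraints: D(Z) = {3,4,5}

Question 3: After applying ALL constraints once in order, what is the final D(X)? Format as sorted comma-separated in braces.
Constraint 1 (X + Z = U) on D(X)={3,7,8,9} D(Z)={2,3,4,5,7} D(U)={6,7,8}: X {3,7,8,9}->{3}; Z {2,3,4,5,7}->{3,4,5}
Constraint 2 (X < U) on D(X)={3} D(U)={6,7,8}: no change
Constraint 3 (X + Z = U) on D(X)={3} D(Z)={3,4,5} D(U)={6,7,8}: no change
So after all 3 constraints: D(X) = {3}

Answer: {3}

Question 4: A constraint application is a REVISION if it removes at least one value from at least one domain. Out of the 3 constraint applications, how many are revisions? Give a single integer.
Constraint 1 (X + Z = U) on D(X)={3,7,8,9} D(Z)={2,3,4,5,7} D(U)={6,7,8}: X {3,7,8,9}->{3}; Z {2,3,4,5,7}->{3,4,5} => REVISION
Constraint 2 (X < U) on D(X)={3} D(U)={6,7,8}: no change => not a revision
Constraint 3 (X + Z = U) on D(X)={3} D(Z)={3,4,5} D(U)={6,7,8}: no change => not a revision
Total revisions = 1

Answer: 1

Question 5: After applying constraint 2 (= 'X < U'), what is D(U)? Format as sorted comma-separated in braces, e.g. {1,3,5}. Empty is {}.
Constraint 1 (X + Z = U) on D(X)={3,7,8,9} D(Z)={2,3,4,5,7} D(U)={6,7,8}: X {3,7,8,9}->{3}; Z {2,3,4,5,7}->{3,4,5}
Constraint 2 (X < U) on D(X)={3} D(U)={6,7,8}: no change
So after constraint 2: D(U) = {6,7,8}

Answer: {6,7,8}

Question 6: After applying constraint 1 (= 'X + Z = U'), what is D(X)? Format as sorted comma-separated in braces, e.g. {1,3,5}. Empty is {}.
Answer: {3}

Derivation:
Constraint 1 (X + Z = U) on D(X)={3,7,8,9} D(Z)={2,3,4,5,7} D(U)={6,7,8}: X {3,7,8,9}->{3}; Z {2,3,4,5,7}->{3,4,5}
So after constraint 1: D(X) = {3}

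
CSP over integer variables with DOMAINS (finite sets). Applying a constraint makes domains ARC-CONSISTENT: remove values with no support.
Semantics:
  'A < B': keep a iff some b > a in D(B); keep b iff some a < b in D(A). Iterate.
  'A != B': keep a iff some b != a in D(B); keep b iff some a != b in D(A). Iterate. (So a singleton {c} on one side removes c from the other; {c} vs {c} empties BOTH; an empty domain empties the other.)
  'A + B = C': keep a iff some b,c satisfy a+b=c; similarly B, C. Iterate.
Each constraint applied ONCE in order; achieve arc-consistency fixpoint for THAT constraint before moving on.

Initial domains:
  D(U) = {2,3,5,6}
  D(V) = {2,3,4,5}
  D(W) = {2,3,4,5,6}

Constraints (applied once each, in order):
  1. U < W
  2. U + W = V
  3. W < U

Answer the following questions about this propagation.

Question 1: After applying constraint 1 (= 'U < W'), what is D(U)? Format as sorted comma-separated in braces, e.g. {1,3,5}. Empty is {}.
Answer: {2,3,5}

Derivation:
Constraint 1 (U < W) on D(U)={2,3,5,6} D(W)={2,3,4,5,6}: U {2,3,5,6}->{2,3,5}; W {2,3,4,5,6}->{3,4,5,6}
So after constraint 1: D(U) = {2,3,5}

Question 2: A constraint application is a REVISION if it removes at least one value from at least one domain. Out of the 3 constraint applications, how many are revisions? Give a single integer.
Answer: 3

Derivation:
Constraint 1 (U < W) on D(U)={2,3,5,6} D(W)={2,3,4,5,6}: U {2,3,5,6}->{2,3,5}; W {2,3,4,5,6}->{3,4,5,6} => REVISION
Constraint 2 (U + W = V) on D(U)={2,3,5} D(W)={3,4,5,6} D(V)={2,3,4,5}: U {2,3,5}->{2}; W {3,4,5,6}->{3}; V {2,3,4,5}->{5} => REVISION
Constraint 3 (W < U) on D(W)={3} D(U)={2}: W {3}->{}; U {2}->{} => REVISION
Total revisions = 3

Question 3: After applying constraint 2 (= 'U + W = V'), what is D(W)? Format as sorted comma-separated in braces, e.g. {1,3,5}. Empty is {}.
Constraint 1 (U < W) on D(U)={2,3,5,6} D(W)={2,3,4,5,6}: U {2,3,5,6}->{2,3,5}; W {2,3,4,5,6}->{3,4,5,6}
Constraint 2 (U + W = V) on D(U)={2,3,5} D(W)={3,4,5,6} D(V)={2,3,4,5}: U {2,3,5}->{2}; W {3,4,5,6}->{3}; V {2,3,4,5}->{5}
So after constraint 2: D(W) = {3}

Answer: {3}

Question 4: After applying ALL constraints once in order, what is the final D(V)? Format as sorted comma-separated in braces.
Constraint 1 (U < W) on D(U)={2,3,5,6} D(W)={2,3,4,5,6}: U {2,3,5,6}->{2,3,5}; W {2,3,4,5,6}->{3,4,5,6}
Constraint 2 (U + W = V) on D(U)={2,3,5} D(W)={3,4,5,6} D(V)={2,3,4,5}: U {2,3,5}->{2}; W {3,4,5,6}->{3}; V {2,3,4,5}->{5}
Constraint 3 (W < U) on D(W)={3} D(U)={2}: W {3}->{}; U {2}->{}
So after all 3 constraints: D(V) = {5}

Answer: {5}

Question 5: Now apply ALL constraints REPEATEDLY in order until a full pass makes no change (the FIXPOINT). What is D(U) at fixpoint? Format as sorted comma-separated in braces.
Answer: {}

Derivation:
pass 0 (initial): D(U)={2,3,5,6}
pass 1: U {2,3,5,6}->{}; V {2,3,4,5}->{5}; W {2,3,4,5,6}->{}
pass 2: V {5}->{}
pass 3: no change
Fixpoint after 3 passes: D(U) = {}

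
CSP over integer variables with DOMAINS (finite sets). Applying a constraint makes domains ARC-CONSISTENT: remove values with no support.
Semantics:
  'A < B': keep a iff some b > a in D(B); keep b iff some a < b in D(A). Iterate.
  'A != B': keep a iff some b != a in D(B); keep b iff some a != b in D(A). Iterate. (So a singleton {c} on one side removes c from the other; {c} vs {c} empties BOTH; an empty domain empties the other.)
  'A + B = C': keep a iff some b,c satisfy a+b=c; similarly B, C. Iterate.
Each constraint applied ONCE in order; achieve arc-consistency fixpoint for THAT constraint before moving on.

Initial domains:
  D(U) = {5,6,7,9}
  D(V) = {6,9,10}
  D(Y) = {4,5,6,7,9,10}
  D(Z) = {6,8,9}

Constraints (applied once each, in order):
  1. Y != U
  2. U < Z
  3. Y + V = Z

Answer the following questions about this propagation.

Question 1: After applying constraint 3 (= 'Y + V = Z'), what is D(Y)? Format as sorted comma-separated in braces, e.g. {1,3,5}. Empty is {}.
Constraint 1 (Y != U) on D(Y)={4,5,6,7,9,10} D(U)={5,6,7,9}: no change
Constraint 2 (U < Z) on D(U)={5,6,7,9} D(Z)={6,8,9}: U {5,6,7,9}->{5,6,7}
Constraint 3 (Y + V = Z) on D(Y)={4,5,6,7,9,10} D(V)={6,9,10} D(Z)={6,8,9}: Y {4,5,6,7,9,10}->{}; V {6,9,10}->{}; Z {6,8,9}->{}
So after constraint 3: D(Y) = {}

Answer: {}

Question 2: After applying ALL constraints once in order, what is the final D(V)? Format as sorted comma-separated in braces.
Answer: {}

Derivation:
Constraint 1 (Y != U) on D(Y)={4,5,6,7,9,10} D(U)={5,6,7,9}: no change
Constraint 2 (U < Z) on D(U)={5,6,7,9} D(Z)={6,8,9}: U {5,6,7,9}->{5,6,7}
Constraint 3 (Y + V = Z) on D(Y)={4,5,6,7,9,10} D(V)={6,9,10} D(Z)={6,8,9}: Y {4,5,6,7,9,10}->{}; V {6,9,10}->{}; Z {6,8,9}->{}
So after all 3 constraints: D(V) = {}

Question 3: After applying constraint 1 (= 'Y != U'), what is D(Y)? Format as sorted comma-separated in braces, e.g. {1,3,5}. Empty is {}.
Answer: {4,5,6,7,9,10}

Derivation:
Constraint 1 (Y != U) on D(Y)={4,5,6,7,9,10} D(U)={5,6,7,9}: no change
So after constraint 1: D(Y) = {4,5,6,7,9,10}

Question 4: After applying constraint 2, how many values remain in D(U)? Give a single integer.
Constraint 1 (Y != U) on D(Y)={4,5,6,7,9,10} D(U)={5,6,7,9}: no change
Constraint 2 (U < Z) on D(U)={5,6,7,9} D(Z)={6,8,9}: U {5,6,7,9}->{5,6,7}
So after constraint 2: D(U)={5,6,7}, size = 3

Answer: 3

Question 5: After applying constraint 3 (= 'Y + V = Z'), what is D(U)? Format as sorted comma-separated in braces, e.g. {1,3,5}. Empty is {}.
Answer: {5,6,7}

Derivation:
Constraint 1 (Y != U) on D(Y)={4,5,6,7,9,10} D(U)={5,6,7,9}: no change
Constraint 2 (U < Z) on D(U)={5,6,7,9} D(Z)={6,8,9}: U {5,6,7,9}->{5,6,7}
Constraint 3 (Y + V = Z) on D(Y)={4,5,6,7,9,10} D(V)={6,9,10} D(Z)={6,8,9}: Y {4,5,6,7,9,10}->{}; V {6,9,10}->{}; Z {6,8,9}->{}
So after constraint 3: D(U) = {5,6,7}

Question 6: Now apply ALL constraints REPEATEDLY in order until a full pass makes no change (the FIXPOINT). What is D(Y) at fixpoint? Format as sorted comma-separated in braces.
Answer: {}

Derivation:
pass 0 (initial): D(Y)={4,5,6,7,9,10}
pass 1: U {5,6,7,9}->{5,6,7}; V {6,9,10}->{}; Y {4,5,6,7,9,10}->{}; Z {6,8,9}->{}
pass 2: U {5,6,7}->{}
pass 3: no change
Fixpoint after 3 passes: D(Y) = {}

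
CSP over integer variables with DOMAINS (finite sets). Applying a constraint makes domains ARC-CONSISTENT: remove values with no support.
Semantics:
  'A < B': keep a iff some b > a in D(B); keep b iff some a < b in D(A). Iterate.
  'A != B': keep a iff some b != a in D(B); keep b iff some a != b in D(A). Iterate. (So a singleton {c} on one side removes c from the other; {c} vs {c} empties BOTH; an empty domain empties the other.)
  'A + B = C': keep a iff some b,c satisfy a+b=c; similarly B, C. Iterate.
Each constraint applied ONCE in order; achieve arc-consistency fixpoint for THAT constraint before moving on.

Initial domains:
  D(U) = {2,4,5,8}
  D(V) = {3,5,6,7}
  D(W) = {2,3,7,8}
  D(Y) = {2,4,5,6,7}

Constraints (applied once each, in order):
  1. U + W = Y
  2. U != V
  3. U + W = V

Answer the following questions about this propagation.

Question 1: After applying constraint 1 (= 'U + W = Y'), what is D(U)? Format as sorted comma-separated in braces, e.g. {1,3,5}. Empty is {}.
Constraint 1 (U + W = Y) on D(U)={2,4,5,8} D(W)={2,3,7,8} D(Y)={2,4,5,6,7}: U {2,4,5,8}->{2,4,5}; W {2,3,7,8}->{2,3}; Y {2,4,5,6,7}->{4,5,6,7}
So after constraint 1: D(U) = {2,4,5}

Answer: {2,4,5}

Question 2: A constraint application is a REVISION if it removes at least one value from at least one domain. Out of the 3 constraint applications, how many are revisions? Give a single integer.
Answer: 2

Derivation:
Constraint 1 (U + W = Y) on D(U)={2,4,5,8} D(W)={2,3,7,8} D(Y)={2,4,5,6,7}: U {2,4,5,8}->{2,4,5}; W {2,3,7,8}->{2,3}; Y {2,4,5,6,7}->{4,5,6,7} => REVISION
Constraint 2 (U != V) on D(U)={2,4,5} D(V)={3,5,6,7}: no change => not a revision
Constraint 3 (U + W = V) on D(U)={2,4,5} D(W)={2,3} D(V)={3,5,6,7}: V {3,5,6,7}->{5,6,7} => REVISION
Total revisions = 2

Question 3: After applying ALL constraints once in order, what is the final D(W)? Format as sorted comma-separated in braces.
Constraint 1 (U + W = Y) on D(U)={2,4,5,8} D(W)={2,3,7,8} D(Y)={2,4,5,6,7}: U {2,4,5,8}->{2,4,5}; W {2,3,7,8}->{2,3}; Y {2,4,5,6,7}->{4,5,6,7}
Constraint 2 (U != V) on D(U)={2,4,5} D(V)={3,5,6,7}: no change
Constraint 3 (U + W = V) on D(U)={2,4,5} D(W)={2,3} D(V)={3,5,6,7}: V {3,5,6,7}->{5,6,7}
So after all 3 constraints: D(W) = {2,3}

Answer: {2,3}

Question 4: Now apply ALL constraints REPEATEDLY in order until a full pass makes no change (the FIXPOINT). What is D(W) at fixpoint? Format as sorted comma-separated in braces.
pass 0 (initial): D(W)={2,3,7,8}
pass 1: U {2,4,5,8}->{2,4,5}; V {3,5,6,7}->{5,6,7}; W {2,3,7,8}->{2,3}; Y {2,4,5,6,7}->{4,5,6,7}
pass 2: no change
Fixpoint after 2 passes: D(W) = {2,3}

Answer: {2,3}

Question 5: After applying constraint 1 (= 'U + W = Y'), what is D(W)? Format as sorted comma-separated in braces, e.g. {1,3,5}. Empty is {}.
Answer: {2,3}

Derivation:
Constraint 1 (U + W = Y) on D(U)={2,4,5,8} D(W)={2,3,7,8} D(Y)={2,4,5,6,7}: U {2,4,5,8}->{2,4,5}; W {2,3,7,8}->{2,3}; Y {2,4,5,6,7}->{4,5,6,7}
So after constraint 1: D(W) = {2,3}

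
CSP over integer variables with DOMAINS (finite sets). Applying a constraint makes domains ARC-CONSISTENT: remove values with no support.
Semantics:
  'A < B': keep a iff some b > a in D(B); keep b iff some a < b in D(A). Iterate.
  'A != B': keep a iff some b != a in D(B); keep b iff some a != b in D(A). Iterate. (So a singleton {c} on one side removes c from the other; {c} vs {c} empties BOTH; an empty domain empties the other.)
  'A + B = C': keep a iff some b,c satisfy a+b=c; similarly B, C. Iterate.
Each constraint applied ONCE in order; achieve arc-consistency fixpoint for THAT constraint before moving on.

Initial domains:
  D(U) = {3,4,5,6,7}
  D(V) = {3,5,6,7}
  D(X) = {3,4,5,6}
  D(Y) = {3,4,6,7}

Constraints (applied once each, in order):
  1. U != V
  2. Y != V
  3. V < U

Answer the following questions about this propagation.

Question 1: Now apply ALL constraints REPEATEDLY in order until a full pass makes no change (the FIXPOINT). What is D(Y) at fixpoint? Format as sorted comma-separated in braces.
pass 0 (initial): D(Y)={3,4,6,7}
pass 1: U {3,4,5,6,7}->{4,5,6,7}; V {3,5,6,7}->{3,5,6}
pass 2: no change
Fixpoint after 2 passes: D(Y) = {3,4,6,7}

Answer: {3,4,6,7}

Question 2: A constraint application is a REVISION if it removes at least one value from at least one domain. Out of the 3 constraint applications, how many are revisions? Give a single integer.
Answer: 1

Derivation:
Constraint 1 (U != V) on D(U)={3,4,5,6,7} D(V)={3,5,6,7}: no change => not a revision
Constraint 2 (Y != V) on D(Y)={3,4,6,7} D(V)={3,5,6,7}: no change => not a revision
Constraint 3 (V < U) on D(V)={3,5,6,7} D(U)={3,4,5,6,7}: V {3,5,6,7}->{3,5,6}; U {3,4,5,6,7}->{4,5,6,7} => REVISION
Total revisions = 1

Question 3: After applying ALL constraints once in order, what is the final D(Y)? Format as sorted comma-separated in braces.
Answer: {3,4,6,7}

Derivation:
Constraint 1 (U != V) on D(U)={3,4,5,6,7} D(V)={3,5,6,7}: no change
Constraint 2 (Y != V) on D(Y)={3,4,6,7} D(V)={3,5,6,7}: no change
Constraint 3 (V < U) on D(V)={3,5,6,7} D(U)={3,4,5,6,7}: V {3,5,6,7}->{3,5,6}; U {3,4,5,6,7}->{4,5,6,7}
So after all 3 constraints: D(Y) = {3,4,6,7}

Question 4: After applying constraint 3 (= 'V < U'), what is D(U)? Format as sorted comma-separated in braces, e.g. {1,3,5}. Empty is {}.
Answer: {4,5,6,7}

Derivation:
Constraint 1 (U != V) on D(U)={3,4,5,6,7} D(V)={3,5,6,7}: no change
Constraint 2 (Y != V) on D(Y)={3,4,6,7} D(V)={3,5,6,7}: no change
Constraint 3 (V < U) on D(V)={3,5,6,7} D(U)={3,4,5,6,7}: V {3,5,6,7}->{3,5,6}; U {3,4,5,6,7}->{4,5,6,7}
So after constraint 3: D(U) = {4,5,6,7}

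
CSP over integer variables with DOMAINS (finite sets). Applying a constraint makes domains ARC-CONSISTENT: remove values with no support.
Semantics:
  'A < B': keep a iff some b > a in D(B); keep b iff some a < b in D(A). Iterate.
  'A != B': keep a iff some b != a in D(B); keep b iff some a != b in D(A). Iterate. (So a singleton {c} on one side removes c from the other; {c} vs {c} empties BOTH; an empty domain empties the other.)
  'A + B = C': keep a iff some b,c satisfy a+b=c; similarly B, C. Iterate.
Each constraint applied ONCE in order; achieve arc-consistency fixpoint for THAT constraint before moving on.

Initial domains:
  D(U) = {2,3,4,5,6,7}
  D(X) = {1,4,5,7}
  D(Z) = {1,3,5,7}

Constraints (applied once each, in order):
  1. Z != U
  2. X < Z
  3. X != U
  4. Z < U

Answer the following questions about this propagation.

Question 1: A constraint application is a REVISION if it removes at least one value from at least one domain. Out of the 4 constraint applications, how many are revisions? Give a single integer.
Answer: 2

Derivation:
Constraint 1 (Z != U) on D(Z)={1,3,5,7} D(U)={2,3,4,5,6,7}: no change => not a revision
Constraint 2 (X < Z) on D(X)={1,4,5,7} D(Z)={1,3,5,7}: X {1,4,5,7}->{1,4,5}; Z {1,3,5,7}->{3,5,7} => REVISION
Constraint 3 (X != U) on D(X)={1,4,5} D(U)={2,3,4,5,6,7}: no change => not a revision
Constraint 4 (Z < U) on D(Z)={3,5,7} D(U)={2,3,4,5,6,7}: Z {3,5,7}->{3,5}; U {2,3,4,5,6,7}->{4,5,6,7} => REVISION
Total revisions = 2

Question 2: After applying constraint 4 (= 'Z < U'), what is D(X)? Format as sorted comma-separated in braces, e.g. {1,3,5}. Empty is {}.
Answer: {1,4,5}

Derivation:
Constraint 1 (Z != U) on D(Z)={1,3,5,7} D(U)={2,3,4,5,6,7}: no change
Constraint 2 (X < Z) on D(X)={1,4,5,7} D(Z)={1,3,5,7}: X {1,4,5,7}->{1,4,5}; Z {1,3,5,7}->{3,5,7}
Constraint 3 (X != U) on D(X)={1,4,5} D(U)={2,3,4,5,6,7}: no change
Constraint 4 (Z < U) on D(Z)={3,5,7} D(U)={2,3,4,5,6,7}: Z {3,5,7}->{3,5}; U {2,3,4,5,6,7}->{4,5,6,7}
So after constraint 4: D(X) = {1,4,5}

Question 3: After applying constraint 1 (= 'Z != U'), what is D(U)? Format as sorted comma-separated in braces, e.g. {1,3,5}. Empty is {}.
Constraint 1 (Z != U) on D(Z)={1,3,5,7} D(U)={2,3,4,5,6,7}: no change
So after constraint 1: D(U) = {2,3,4,5,6,7}

Answer: {2,3,4,5,6,7}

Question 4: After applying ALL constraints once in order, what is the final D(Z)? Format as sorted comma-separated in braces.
Constraint 1 (Z != U) on D(Z)={1,3,5,7} D(U)={2,3,4,5,6,7}: no change
Constraint 2 (X < Z) on D(X)={1,4,5,7} D(Z)={1,3,5,7}: X {1,4,5,7}->{1,4,5}; Z {1,3,5,7}->{3,5,7}
Constraint 3 (X != U) on D(X)={1,4,5} D(U)={2,3,4,5,6,7}: no change
Constraint 4 (Z < U) on D(Z)={3,5,7} D(U)={2,3,4,5,6,7}: Z {3,5,7}->{3,5}; U {2,3,4,5,6,7}->{4,5,6,7}
So after all 4 constraints: D(Z) = {3,5}

Answer: {3,5}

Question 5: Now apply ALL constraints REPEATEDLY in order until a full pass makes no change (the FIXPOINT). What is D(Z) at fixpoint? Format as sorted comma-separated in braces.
pass 0 (initial): D(Z)={1,3,5,7}
pass 1: U {2,3,4,5,6,7}->{4,5,6,7}; X {1,4,5,7}->{1,4,5}; Z {1,3,5,7}->{3,5}
pass 2: X {1,4,5}->{1,4}
pass 3: no change
Fixpoint after 3 passes: D(Z) = {3,5}

Answer: {3,5}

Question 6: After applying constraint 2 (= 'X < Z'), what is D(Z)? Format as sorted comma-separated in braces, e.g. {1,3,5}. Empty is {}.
Constraint 1 (Z != U) on D(Z)={1,3,5,7} D(U)={2,3,4,5,6,7}: no change
Constraint 2 (X < Z) on D(X)={1,4,5,7} D(Z)={1,3,5,7}: X {1,4,5,7}->{1,4,5}; Z {1,3,5,7}->{3,5,7}
So after constraint 2: D(Z) = {3,5,7}

Answer: {3,5,7}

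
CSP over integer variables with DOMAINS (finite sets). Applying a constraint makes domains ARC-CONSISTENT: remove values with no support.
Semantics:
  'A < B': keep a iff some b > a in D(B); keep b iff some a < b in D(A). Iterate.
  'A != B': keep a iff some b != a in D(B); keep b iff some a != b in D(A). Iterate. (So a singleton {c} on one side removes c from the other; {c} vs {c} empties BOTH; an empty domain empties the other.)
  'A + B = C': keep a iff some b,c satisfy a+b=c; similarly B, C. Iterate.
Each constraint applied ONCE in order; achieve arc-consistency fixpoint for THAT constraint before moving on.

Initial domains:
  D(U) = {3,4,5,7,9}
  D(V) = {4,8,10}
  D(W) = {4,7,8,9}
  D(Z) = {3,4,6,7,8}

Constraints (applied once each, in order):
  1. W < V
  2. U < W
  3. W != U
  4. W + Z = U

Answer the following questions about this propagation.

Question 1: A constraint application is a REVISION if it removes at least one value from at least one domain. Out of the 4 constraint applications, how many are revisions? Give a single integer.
Answer: 3

Derivation:
Constraint 1 (W < V) on D(W)={4,7,8,9} D(V)={4,8,10}: V {4,8,10}->{8,10} => REVISION
Constraint 2 (U < W) on D(U)={3,4,5,7,9} D(W)={4,7,8,9}: U {3,4,5,7,9}->{3,4,5,7} => REVISION
Constraint 3 (W != U) on D(W)={4,7,8,9} D(U)={3,4,5,7}: no change => not a revision
Constraint 4 (W + Z = U) on D(W)={4,7,8,9} D(Z)={3,4,6,7,8} D(U)={3,4,5,7}: W {4,7,8,9}->{4}; Z {3,4,6,7,8}->{3}; U {3,4,5,7}->{7} => REVISION
Total revisions = 3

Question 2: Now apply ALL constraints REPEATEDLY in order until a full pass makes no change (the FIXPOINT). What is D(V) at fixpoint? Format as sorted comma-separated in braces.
Answer: {}

Derivation:
pass 0 (initial): D(V)={4,8,10}
pass 1: U {3,4,5,7,9}->{7}; V {4,8,10}->{8,10}; W {4,7,8,9}->{4}; Z {3,4,6,7,8}->{3}
pass 2: U {7}->{}; W {4}->{}; Z {3}->{}
pass 3: V {8,10}->{}
pass 4: no change
Fixpoint after 4 passes: D(V) = {}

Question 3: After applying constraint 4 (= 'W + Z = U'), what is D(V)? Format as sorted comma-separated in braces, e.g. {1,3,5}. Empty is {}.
Answer: {8,10}

Derivation:
Constraint 1 (W < V) on D(W)={4,7,8,9} D(V)={4,8,10}: V {4,8,10}->{8,10}
Constraint 2 (U < W) on D(U)={3,4,5,7,9} D(W)={4,7,8,9}: U {3,4,5,7,9}->{3,4,5,7}
Constraint 3 (W != U) on D(W)={4,7,8,9} D(U)={3,4,5,7}: no change
Constraint 4 (W + Z = U) on D(W)={4,7,8,9} D(Z)={3,4,6,7,8} D(U)={3,4,5,7}: W {4,7,8,9}->{4}; Z {3,4,6,7,8}->{3}; U {3,4,5,7}->{7}
So after constraint 4: D(V) = {8,10}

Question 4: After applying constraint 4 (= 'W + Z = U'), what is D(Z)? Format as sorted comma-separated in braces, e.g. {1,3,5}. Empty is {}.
Answer: {3}

Derivation:
Constraint 1 (W < V) on D(W)={4,7,8,9} D(V)={4,8,10}: V {4,8,10}->{8,10}
Constraint 2 (U < W) on D(U)={3,4,5,7,9} D(W)={4,7,8,9}: U {3,4,5,7,9}->{3,4,5,7}
Constraint 3 (W != U) on D(W)={4,7,8,9} D(U)={3,4,5,7}: no change
Constraint 4 (W + Z = U) on D(W)={4,7,8,9} D(Z)={3,4,6,7,8} D(U)={3,4,5,7}: W {4,7,8,9}->{4}; Z {3,4,6,7,8}->{3}; U {3,4,5,7}->{7}
So after constraint 4: D(Z) = {3}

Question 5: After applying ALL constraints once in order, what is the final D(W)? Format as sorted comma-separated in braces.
Answer: {4}

Derivation:
Constraint 1 (W < V) on D(W)={4,7,8,9} D(V)={4,8,10}: V {4,8,10}->{8,10}
Constraint 2 (U < W) on D(U)={3,4,5,7,9} D(W)={4,7,8,9}: U {3,4,5,7,9}->{3,4,5,7}
Constraint 3 (W != U) on D(W)={4,7,8,9} D(U)={3,4,5,7}: no change
Constraint 4 (W + Z = U) on D(W)={4,7,8,9} D(Z)={3,4,6,7,8} D(U)={3,4,5,7}: W {4,7,8,9}->{4}; Z {3,4,6,7,8}->{3}; U {3,4,5,7}->{7}
So after all 4 constraints: D(W) = {4}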